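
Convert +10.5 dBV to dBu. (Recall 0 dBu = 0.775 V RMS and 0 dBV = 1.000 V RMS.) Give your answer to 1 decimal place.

+12.7 dBu

The offset between the scales is 20·log₁₀(0.775/1.000) = −2.214 dB.
So dBu = +10.5 + 2.214 = +12.7 dBu.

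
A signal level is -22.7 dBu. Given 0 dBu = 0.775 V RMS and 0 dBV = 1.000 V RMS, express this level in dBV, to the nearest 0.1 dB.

-24.9 dBV

The offset between the scales is 20·log₁₀(0.775/1.000) = −2.214 dB.
So dBV = -22.7 − 2.214 = -24.9 dBV.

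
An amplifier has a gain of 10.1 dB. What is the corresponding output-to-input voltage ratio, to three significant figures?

3.20

Voltage ratio = 10^(dB/20).
10^(10.1/20) = 10^(0.5050) = 3.20.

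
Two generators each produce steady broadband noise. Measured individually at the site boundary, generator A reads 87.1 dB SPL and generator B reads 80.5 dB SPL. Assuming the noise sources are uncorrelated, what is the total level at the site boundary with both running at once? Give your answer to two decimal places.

Uncorrelated sources add in intensity (power), not in dB.
L_total = 10·log₁₀(10^(87.1/10) + 10^(80.5/10)) = 10·log₁₀(625100000) = 87.96 dB SPL.

87.96 dB SPL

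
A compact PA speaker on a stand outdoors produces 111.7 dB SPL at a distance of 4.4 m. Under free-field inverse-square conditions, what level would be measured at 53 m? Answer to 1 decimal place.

Inverse-square spreading gives ΔL = −20·log₁₀(d₂/d₁).
ΔL = −20·log₁₀(53/4.4) = -21.62 dB, so L₂ = 111.7 + (-21.62) = 90.1 dB SPL.

90.1 dB SPL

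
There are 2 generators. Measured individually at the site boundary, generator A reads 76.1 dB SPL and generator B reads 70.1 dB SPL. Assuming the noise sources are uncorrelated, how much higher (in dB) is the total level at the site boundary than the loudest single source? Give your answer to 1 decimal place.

1.0 dB

Uncorrelated sources add in intensity (power), not in dB.
L_total = 10·log₁₀(10^(76.1/10) + 10^(70.1/10)) = 77.07 dB SPL.
Excess over the loudest (76.1 dB): 77.07 − 76.1 = 1.0 dB.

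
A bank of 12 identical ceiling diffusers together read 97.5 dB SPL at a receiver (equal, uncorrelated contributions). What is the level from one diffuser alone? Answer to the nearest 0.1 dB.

86.7 dB SPL

12 equal incoherent sources add 10·log₁₀(12) = 10.79 dB over one source.
L_one = 97.5 − 10.79 = 86.7 dB SPL.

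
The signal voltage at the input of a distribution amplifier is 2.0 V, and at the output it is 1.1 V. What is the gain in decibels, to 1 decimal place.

Voltage ratio → dB uses the 20·log₁₀ form:
20·log₁₀(1.1/2.0) = 20·log₁₀(0.5500) = -5.2 dB.

-5.2 dB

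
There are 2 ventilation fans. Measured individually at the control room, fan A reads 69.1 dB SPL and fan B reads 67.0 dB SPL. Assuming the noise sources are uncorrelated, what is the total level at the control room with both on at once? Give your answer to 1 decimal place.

Uncorrelated sources add in intensity (power), not in dB.
L_total = 10·log₁₀(10^(69.1/10) + 10^(67.0/10)) = 10·log₁₀(13140000) = 71.2 dB SPL.

71.2 dB SPL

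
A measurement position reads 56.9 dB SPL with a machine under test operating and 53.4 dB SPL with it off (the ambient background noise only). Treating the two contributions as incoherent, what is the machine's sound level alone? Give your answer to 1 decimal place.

Remove the background by subtracting linear intensities:
L_src = 10·log₁₀(10^(56.9/10) − 10^(53.4/10)) = 10·log₁₀(271000) = 54.3 dB SPL.

54.3 dB SPL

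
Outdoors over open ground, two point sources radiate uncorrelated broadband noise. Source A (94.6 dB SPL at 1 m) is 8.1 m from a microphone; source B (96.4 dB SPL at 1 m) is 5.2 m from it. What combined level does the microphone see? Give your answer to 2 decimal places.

83.13 dB SPL

At the listener: L_A = 94.6 − 20·log₁₀(8.1) = 76.430 dB; L_B = 96.4 − 20·log₁₀(5.2) = 82.080 dB.
Combined: 10·log₁₀(10^(76.430/10)+10^(82.080/10)) = 83.13 dB SPL.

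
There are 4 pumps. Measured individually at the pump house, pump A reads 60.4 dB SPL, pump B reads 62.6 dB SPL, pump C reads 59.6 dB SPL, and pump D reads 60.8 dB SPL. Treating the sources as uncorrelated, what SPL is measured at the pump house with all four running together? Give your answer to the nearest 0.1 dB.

67.0 dB SPL

Add the sources as powers (linear), then convert back to dB:
L_total = 10·log₁₀(10^(60.4/10) + 10^(62.6/10) + 10^(59.6/10) + 10^(60.8/10)) = 10·log₁₀(5030000) = 67.0 dB SPL.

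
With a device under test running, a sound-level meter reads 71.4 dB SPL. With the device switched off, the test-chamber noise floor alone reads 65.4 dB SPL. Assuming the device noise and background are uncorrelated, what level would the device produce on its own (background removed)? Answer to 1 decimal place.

70.1 dB SPL

Subtract intensities: L_src = 10·log₁₀(10^(L_total/10) − 10^(L_bg/10)).
L_src = 10·log₁₀(10^(71.4/10) − 10^(65.4/10)) = 10·log₁₀(10340000) = 70.1 dB SPL.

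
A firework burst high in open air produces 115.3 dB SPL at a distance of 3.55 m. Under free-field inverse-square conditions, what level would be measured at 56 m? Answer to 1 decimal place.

Inverse-square spreading gives ΔL = −20·log₁₀(d₂/d₁).
ΔL = −20·log₁₀(56/3.55) = -23.96 dB, so L₂ = 115.3 + (-23.96) = 91.3 dB SPL.

91.3 dB SPL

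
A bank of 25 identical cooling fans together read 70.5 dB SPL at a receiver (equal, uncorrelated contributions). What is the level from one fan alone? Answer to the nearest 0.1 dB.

25 equal incoherent sources add 10·log₁₀(25) = 13.98 dB over one source.
L_one = 70.5 − 13.98 = 56.5 dB SPL.

56.5 dB SPL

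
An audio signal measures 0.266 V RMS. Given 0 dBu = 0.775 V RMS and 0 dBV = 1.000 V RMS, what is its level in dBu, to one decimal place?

-9.3 dBu

dBu = 20·log₁₀(V / 0.775 V).
20·log₁₀(0.266/0.775) = -9.3 dBu.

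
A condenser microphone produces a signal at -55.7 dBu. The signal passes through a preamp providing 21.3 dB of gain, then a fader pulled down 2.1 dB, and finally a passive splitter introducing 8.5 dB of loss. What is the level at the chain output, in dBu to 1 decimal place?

Cascaded gains and losses add directly in dB.
-55.7 + 21.3 − 2.1 − 8.5 = -45.0 dBu.

-45.0 dBu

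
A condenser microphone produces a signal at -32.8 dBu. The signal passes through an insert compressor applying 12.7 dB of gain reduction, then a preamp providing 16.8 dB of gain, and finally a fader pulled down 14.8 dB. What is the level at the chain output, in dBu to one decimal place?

-43.5 dBu

Gain stages sum in dB:
-32.8 − 12.7 + 16.8 − 14.8 = -43.5 dBu.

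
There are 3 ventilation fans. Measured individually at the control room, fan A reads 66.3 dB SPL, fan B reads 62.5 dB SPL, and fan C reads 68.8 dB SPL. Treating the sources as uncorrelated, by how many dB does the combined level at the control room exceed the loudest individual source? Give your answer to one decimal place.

2.5 dB

Add the sources as powers (linear), then convert back to dB:
L_total = 10·log₁₀(10^(66.3/10) + 10^(62.5/10) + 10^(68.8/10)) = 71.34 dB SPL.
Excess over the loudest (68.8 dB): 71.34 − 68.8 = 2.5 dB.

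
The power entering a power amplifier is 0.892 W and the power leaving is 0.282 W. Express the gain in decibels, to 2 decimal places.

-5.00 dB

Power ratio → dB uses the 10·log₁₀ form:
10·log₁₀(0.282/0.892) = 10·log₁₀(0.3161) = -5.00 dB.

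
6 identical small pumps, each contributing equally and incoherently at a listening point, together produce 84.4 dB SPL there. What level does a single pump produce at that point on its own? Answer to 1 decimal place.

76.6 dB SPL

6 equal incoherent sources add 10·log₁₀(6) = 7.78 dB over one source.
L_one = 84.4 − 7.78 = 76.6 dB SPL.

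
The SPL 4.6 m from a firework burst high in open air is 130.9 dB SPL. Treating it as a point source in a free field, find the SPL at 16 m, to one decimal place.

For a point source in a free field, ΔL = −20·log₁₀(d₂/d₁).
ΔL = −20·log₁₀(16/4.6) = -10.83 dB, so L₂ = 130.9 + (-10.83) = 120.1 dB SPL.

120.1 dB SPL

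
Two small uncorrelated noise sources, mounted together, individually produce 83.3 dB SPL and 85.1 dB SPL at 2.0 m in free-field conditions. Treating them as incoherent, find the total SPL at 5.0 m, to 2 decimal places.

Combined at 2.0 m: 10·log₁₀(10^(83.3/10)+10^(85.1/10)) = 87.303 dB SPL.
Then apply −20·log₁₀(5.0/2.0) = -7.959 dB → 79.34 dB SPL.

79.34 dB SPL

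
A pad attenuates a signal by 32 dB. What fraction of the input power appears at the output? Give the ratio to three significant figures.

Power ratio = 10^(dB/10).
10^(-32/10) = 10^(-3.200) = 0.000631.

0.000631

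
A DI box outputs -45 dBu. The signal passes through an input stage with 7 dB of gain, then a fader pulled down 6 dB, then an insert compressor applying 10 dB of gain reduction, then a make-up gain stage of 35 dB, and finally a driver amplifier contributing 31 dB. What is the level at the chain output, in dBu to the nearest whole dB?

+12 dBu

Gain stages sum in dB:
-45 + 7 − 6 − 10 + 35 + 31 = +12 dBu.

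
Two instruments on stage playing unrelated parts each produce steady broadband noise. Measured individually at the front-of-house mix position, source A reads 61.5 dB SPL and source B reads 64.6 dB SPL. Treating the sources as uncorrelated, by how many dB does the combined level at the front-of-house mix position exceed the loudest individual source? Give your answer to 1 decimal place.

Incoherent sources sum as intensities:
L_total = 10·log₁₀(10^(61.5/10) + 10^(64.6/10)) = 66.33 dB SPL.
Excess over the loudest (64.6 dB): 66.33 − 64.6 = 1.7 dB.

1.7 dB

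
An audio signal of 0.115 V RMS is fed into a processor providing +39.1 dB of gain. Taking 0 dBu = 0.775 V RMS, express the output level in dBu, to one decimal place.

Input level: 20·log₁₀(0.115/0.775) = -16.57 dBu.
Output: -16.57 + 39.1 = +22.5 dBu.

+22.5 dBu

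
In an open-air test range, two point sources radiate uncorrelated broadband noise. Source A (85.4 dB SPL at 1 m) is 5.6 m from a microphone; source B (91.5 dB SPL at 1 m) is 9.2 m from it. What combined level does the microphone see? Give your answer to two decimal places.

74.43 dB SPL

At the listener: L_A = 85.4 − 20·log₁₀(5.6) = 70.436 dB; L_B = 91.5 − 20·log₁₀(9.2) = 72.224 dB.
Combined: 10·log₁₀(10^(70.436/10)+10^(72.224/10)) = 74.43 dB SPL.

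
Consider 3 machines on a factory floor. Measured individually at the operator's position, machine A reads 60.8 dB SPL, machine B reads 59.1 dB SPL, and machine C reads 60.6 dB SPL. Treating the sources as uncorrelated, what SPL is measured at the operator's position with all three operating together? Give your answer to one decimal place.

Add the sources as powers (linear), then convert back to dB:
L_total = 10·log₁₀(10^(60.8/10) + 10^(59.1/10) + 10^(60.6/10)) = 10·log₁₀(3163000) = 65.0 dB SPL.

65.0 dB SPL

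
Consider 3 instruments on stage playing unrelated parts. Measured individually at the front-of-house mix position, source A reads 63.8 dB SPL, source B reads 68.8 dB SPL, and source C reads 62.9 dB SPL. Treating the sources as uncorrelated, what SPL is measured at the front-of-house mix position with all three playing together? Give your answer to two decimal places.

70.77 dB SPL

Incoherent sources sum as intensities:
L_total = 10·log₁₀(10^(63.8/10) + 10^(68.8/10) + 10^(62.9/10)) = 10·log₁₀(11930000) = 70.77 dB SPL.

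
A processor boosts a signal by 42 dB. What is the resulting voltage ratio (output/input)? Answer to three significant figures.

Voltage ratio = 10^(dB/20).
10^(42/20) = 10^(2.100) = 126.

126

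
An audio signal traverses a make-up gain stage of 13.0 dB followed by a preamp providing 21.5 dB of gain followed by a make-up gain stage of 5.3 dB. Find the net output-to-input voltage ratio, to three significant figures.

97.7

Net gain = 13.0 + 21.5 + 5.3 = 39.8 dB.
Voltage ratio = 10^(39.8/20) = 97.7.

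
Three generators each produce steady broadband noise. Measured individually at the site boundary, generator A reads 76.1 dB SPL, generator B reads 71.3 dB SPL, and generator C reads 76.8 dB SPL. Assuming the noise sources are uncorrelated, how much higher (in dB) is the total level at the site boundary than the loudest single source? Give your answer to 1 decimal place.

Add the sources as powers (linear), then convert back to dB:
L_total = 10·log₁₀(10^(76.1/10) + 10^(71.3/10) + 10^(76.8/10)) = 80.09 dB SPL.
Excess over the loudest (76.8 dB): 80.09 − 76.8 = 3.3 dB.

3.3 dB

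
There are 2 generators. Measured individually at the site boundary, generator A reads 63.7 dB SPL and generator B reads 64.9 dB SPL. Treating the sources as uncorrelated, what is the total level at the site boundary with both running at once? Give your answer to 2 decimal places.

67.35 dB SPL

Uncorrelated sources add in intensity (power), not in dB.
L_total = 10·log₁₀(10^(63.7/10) + 10^(64.9/10)) = 10·log₁₀(5435000) = 67.35 dB SPL.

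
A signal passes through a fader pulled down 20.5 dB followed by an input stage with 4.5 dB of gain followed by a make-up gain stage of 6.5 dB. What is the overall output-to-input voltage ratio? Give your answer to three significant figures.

0.335

Net gain = (−20.5) + 4.5 + 6.5 = -9.5 dB.
Voltage ratio = 10^(-9.5/20) = 0.335.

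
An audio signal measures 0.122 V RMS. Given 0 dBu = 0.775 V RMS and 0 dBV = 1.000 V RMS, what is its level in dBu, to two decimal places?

dBu = 20·log₁₀(V / 0.775 V).
20·log₁₀(0.122/0.775) = -16.06 dBu.

-16.06 dBu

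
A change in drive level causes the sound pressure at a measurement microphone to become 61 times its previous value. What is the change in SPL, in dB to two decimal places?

35.71 dB

SPL change from a pressure ratio uses the 20·log₁₀ form:
20·log₁₀(61) = 35.71 dB.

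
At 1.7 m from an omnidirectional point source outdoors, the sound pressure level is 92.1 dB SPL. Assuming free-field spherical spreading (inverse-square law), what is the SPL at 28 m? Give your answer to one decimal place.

Free-field point source: level drops by 20·log₁₀ of the distance ratio.
ΔL = −20·log₁₀(28/1.7) = -24.33 dB, so L₂ = 92.1 + (-24.33) = 67.8 dB SPL.

67.8 dB SPL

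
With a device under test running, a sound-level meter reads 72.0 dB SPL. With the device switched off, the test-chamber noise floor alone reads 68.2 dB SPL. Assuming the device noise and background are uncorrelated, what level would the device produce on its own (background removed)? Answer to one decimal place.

69.7 dB SPL

Background correction is a power subtraction:
L_src = 10·log₁₀(10^(72.0/10) − 10^(68.2/10)) = 10·log₁₀(9242000) = 69.7 dB SPL.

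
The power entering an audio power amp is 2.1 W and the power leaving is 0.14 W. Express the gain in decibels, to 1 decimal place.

-11.8 dB

Power is a power quantity, so gain = 10·log₁₀(P_out/P_in).
10·log₁₀(0.14/2.1) = 10·log₁₀(0.06667) = -11.8 dB.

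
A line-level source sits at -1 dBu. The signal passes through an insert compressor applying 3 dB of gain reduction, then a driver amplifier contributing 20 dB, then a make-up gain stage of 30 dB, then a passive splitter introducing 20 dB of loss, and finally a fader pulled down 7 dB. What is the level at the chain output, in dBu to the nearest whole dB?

+19 dBu

Cascaded gains and losses add directly in dB.
-1 − 3 + 20 + 30 − 20 − 7 = +19 dBu.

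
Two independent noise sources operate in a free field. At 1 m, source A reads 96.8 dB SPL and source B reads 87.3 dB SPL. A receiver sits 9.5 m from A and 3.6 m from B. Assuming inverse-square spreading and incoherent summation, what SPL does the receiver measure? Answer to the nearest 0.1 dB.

At the listener: L_A = 96.8 − 20·log₁₀(9.5) = 77.25 dB; L_B = 87.3 − 20·log₁₀(3.6) = 76.17 dB.
Combined: 10·log₁₀(10^(77.25/10)+10^(76.17/10)) = 79.8 dB SPL.

79.8 dB SPL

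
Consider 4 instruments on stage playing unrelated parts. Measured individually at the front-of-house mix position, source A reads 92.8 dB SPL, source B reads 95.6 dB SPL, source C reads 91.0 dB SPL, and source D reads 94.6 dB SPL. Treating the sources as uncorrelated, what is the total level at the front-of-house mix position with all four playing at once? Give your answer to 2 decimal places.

Uncorrelated sources add in intensity (power), not in dB.
L_total = 10·log₁₀(10^(92.8/10) + 10^(95.6/10) + 10^(91.0/10) + 10^(94.6/10)) = 10·log₁₀(9679000000) = 99.86 dB SPL.

99.86 dB SPL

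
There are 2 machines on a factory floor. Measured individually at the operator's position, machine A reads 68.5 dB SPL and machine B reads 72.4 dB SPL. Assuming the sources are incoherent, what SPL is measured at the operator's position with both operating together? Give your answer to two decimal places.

73.88 dB SPL

Uncorrelated sources add in intensity (power), not in dB.
L_total = 10·log₁₀(10^(68.5/10) + 10^(72.4/10)) = 10·log₁₀(24460000) = 73.88 dB SPL.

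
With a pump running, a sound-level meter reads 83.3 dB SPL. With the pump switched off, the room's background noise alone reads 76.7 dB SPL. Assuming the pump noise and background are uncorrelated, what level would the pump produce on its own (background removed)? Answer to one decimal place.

Background correction is a power subtraction:
L_src = 10·log₁₀(10^(83.3/10) − 10^(76.7/10)) = 10·log₁₀(167000000) = 82.2 dB SPL.

82.2 dB SPL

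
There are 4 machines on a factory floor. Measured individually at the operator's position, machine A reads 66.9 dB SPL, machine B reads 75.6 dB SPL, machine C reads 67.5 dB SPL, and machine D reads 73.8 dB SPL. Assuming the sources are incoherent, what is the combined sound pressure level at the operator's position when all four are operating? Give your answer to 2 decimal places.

78.50 dB SPL

Uncorrelated sources add in intensity (power), not in dB.
L_total = 10·log₁₀(10^(66.9/10) + 10^(75.6/10) + 10^(67.5/10) + 10^(73.8/10)) = 10·log₁₀(70820000) = 78.50 dB SPL.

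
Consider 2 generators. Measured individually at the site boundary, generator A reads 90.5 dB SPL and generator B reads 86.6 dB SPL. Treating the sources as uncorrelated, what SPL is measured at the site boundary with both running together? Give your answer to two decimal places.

Uncorrelated sources add in intensity (power), not in dB.
L_total = 10·log₁₀(10^(90.5/10) + 10^(86.6/10)) = 10·log₁₀(1579000000) = 91.98 dB SPL.

91.98 dB SPL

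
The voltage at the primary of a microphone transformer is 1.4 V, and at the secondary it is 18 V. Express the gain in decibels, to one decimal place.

22.2 dB

For a voltage ratio, dB = 20·log₁₀(V₂/V₁).
20·log₁₀(18/1.4) = 20·log₁₀(12.86) = 22.2 dB.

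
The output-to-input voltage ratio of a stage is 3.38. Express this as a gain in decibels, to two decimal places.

Voltage is an amplitude quantity, so gain = 20·log₁₀(V_out/V_in).
20·log₁₀(3.38) = 10.58 dB.

10.58 dB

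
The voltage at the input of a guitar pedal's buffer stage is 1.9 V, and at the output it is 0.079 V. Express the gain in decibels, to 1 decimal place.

-27.6 dB

Voltage is an amplitude quantity, so gain = 20·log₁₀(V_out/V_in).
20·log₁₀(0.079/1.9) = 20·log₁₀(0.04158) = -27.6 dB.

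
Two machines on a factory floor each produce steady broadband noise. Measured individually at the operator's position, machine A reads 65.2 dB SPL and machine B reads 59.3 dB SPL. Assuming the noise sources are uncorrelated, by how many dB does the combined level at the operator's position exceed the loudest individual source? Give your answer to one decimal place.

1.0 dB

Uncorrelated sources add in intensity (power), not in dB.
L_total = 10·log₁₀(10^(65.2/10) + 10^(59.3/10)) = 66.19 dB SPL.
Excess over the loudest (65.2 dB): 66.19 − 65.2 = 1.0 dB.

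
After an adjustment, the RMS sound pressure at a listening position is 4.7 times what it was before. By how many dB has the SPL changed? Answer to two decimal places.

13.44 dB

SPL change from a pressure ratio uses the 20·log₁₀ form:
20·log₁₀(4.7) = 13.44 dB.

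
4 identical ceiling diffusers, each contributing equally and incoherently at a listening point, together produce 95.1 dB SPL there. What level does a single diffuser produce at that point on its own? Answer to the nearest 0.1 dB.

89.1 dB SPL

4 equal incoherent sources add 10·log₁₀(4) = 6.02 dB over one source.
L_one = 95.1 − 6.02 = 89.1 dB SPL.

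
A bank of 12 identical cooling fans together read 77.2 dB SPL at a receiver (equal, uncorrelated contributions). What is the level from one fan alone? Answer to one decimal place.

12 equal incoherent sources add 10·log₁₀(12) = 10.79 dB over one source.
L_one = 77.2 − 10.79 = 66.4 dB SPL.

66.4 dB SPL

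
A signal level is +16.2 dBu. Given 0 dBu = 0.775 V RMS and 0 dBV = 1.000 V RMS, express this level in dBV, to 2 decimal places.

+13.99 dBV

The offset between the scales is 20·log₁₀(0.775/1.000) = −2.214 dB.
So dBV = +16.2 − 2.214 = +13.99 dBV.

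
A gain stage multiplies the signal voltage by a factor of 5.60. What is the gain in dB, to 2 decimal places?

Voltage ratio → dB uses the 20·log₁₀ form:
20·log₁₀(5.60) = 14.96 dB.

14.96 dB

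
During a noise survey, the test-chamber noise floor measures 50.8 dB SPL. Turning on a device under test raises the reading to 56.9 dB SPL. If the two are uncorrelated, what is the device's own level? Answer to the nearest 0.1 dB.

Subtract intensities: L_src = 10·log₁₀(10^(L_total/10) − 10^(L_bg/10)).
L_src = 10·log₁₀(10^(56.9/10) − 10^(50.8/10)) = 10·log₁₀(369600) = 55.7 dB SPL.

55.7 dB SPL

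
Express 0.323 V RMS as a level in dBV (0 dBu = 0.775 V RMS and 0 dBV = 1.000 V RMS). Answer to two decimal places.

dBV = 20·log₁₀(V / 1.000 V).
20·log₁₀(0.323/1.000) = -9.82 dBV.

-9.82 dBV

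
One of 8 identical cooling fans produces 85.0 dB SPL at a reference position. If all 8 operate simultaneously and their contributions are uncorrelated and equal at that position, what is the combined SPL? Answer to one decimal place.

94.0 dB SPL

8 equal incoherent sources raise the level by 10·log₁₀(8) = 9.03 dB.
L_total = 85.0 + 9.03 = 94.0 dB SPL.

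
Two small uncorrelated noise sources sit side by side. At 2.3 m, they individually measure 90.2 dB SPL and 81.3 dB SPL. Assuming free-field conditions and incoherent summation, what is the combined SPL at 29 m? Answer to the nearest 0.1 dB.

68.7 dB SPL

Combined at 2.3 m: 10·log₁₀(10^(90.2/10)+10^(81.3/10)) = 90.73 dB SPL.
Then apply −20·log₁₀(29/2.3) = -22.01 dB → 68.7 dB SPL.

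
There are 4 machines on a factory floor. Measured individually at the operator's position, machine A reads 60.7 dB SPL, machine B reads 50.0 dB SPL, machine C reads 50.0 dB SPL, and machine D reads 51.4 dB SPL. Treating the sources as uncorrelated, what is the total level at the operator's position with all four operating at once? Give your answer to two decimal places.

61.80 dB SPL

Add the sources as powers (linear), then convert back to dB:
L_total = 10·log₁₀(10^(60.7/10) + 10^(50.0/10) + 10^(50.0/10) + 10^(51.4/10)) = 10·log₁₀(1513000) = 61.80 dB SPL.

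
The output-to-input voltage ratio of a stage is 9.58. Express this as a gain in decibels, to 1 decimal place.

19.6 dB

Voltage ratio → dB uses the 20·log₁₀ form:
20·log₁₀(9.58) = 19.6 dB.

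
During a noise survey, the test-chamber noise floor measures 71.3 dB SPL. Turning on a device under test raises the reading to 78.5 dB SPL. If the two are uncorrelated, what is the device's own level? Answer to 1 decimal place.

Background correction is a power subtraction:
L_src = 10·log₁₀(10^(78.5/10) − 10^(71.3/10)) = 10·log₁₀(57300000) = 77.6 dB SPL.

77.6 dB SPL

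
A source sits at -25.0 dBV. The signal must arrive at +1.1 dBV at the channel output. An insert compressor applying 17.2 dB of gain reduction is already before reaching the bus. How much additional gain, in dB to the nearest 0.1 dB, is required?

The required make-up gain is the shortfall in the dB sum.
G = +1.1 − (-25.0) + 17.2 = 43.3 dB.

43.3 dB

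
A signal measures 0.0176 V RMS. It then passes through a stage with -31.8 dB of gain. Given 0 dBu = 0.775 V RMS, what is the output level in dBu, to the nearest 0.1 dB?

-64.7 dBu

Input level: 20·log₁₀(0.0176/0.775) = -32.88 dBu.
Output: -32.88 − 31.8 = -64.7 dBu.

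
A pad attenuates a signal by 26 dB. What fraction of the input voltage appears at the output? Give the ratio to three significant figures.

0.0501

Voltage ratio = 10^(dB/20).
10^(-26/20) = 10^(-1.300) = 0.0501.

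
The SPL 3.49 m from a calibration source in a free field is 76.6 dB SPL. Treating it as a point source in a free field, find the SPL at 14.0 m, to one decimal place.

For a point source in a free field, ΔL = −20·log₁₀(d₂/d₁).
ΔL = −20·log₁₀(14.0/3.49) = -12.07 dB, so L₂ = 76.6 + (-12.07) = 64.5 dB SPL.

64.5 dB SPL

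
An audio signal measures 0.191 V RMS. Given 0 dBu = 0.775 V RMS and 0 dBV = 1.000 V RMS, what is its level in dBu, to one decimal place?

-12.2 dBu

dBu = 20·log₁₀(V / 0.775 V).
20·log₁₀(0.191/0.775) = -12.2 dBu.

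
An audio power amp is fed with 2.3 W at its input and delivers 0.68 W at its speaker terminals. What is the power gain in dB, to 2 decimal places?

-5.29 dB

Power is a power quantity, so gain = 10·log₁₀(P_out/P_in).
10·log₁₀(0.68/2.3) = 10·log₁₀(0.2957) = -5.29 dB.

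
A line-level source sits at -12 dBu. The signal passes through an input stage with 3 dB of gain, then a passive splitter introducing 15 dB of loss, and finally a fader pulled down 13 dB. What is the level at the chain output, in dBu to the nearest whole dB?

In dB, series stages simply add:
-12 + 3 − 15 − 13 = -37 dBu.

-37 dBu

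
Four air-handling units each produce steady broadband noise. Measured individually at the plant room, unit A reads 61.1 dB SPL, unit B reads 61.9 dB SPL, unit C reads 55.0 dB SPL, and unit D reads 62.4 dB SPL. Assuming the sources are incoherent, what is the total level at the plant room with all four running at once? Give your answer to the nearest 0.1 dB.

Incoherent sources sum as intensities:
L_total = 10·log₁₀(10^(61.1/10) + 10^(61.9/10) + 10^(55.0/10) + 10^(62.4/10)) = 10·log₁₀(4891000) = 66.9 dB SPL.

66.9 dB SPL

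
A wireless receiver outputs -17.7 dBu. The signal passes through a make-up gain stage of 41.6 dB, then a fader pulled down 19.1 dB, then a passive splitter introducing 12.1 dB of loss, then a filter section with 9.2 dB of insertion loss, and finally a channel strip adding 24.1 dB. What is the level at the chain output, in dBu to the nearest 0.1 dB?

In dB, series stages simply add:
-17.7 + 41.6 − 19.1 − 12.1 − 9.2 + 24.1 = +7.6 dBu.

+7.6 dBu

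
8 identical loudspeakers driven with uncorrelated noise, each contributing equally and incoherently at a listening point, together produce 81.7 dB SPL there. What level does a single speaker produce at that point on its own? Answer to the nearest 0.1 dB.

72.7 dB SPL

8 equal incoherent sources add 10·log₁₀(8) = 9.03 dB over one source.
L_one = 81.7 − 9.03 = 72.7 dB SPL.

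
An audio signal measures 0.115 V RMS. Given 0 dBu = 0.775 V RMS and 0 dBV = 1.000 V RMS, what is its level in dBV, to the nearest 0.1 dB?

dBV = 20·log₁₀(V / 1.000 V).
20·log₁₀(0.115/1.000) = -18.8 dBV.

-18.8 dBV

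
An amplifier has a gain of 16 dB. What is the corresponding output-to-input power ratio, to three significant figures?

Power ratio = 10^(dB/10).
10^(16/10) = 10^(1.600) = 39.8.

39.8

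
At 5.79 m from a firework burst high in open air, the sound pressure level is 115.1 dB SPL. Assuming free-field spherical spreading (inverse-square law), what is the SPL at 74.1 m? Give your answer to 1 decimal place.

Inverse-square spreading gives ΔL = −20·log₁₀(d₂/d₁).
ΔL = −20·log₁₀(74.1/5.79) = -22.14 dB, so L₂ = 115.1 + (-22.14) = 93.0 dB SPL.

93.0 dB SPL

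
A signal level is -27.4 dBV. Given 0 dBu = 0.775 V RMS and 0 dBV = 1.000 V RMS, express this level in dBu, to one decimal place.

The offset between the scales is 20·log₁₀(0.775/1.000) = −2.214 dB.
So dBu = -27.4 + 2.214 = -25.2 dBu.

-25.2 dBu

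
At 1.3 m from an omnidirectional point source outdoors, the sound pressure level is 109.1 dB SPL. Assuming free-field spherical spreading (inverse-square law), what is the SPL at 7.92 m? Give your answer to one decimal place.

93.4 dB SPL

For a point source in a free field, ΔL = −20·log₁₀(d₂/d₁).
ΔL = −20·log₁₀(7.92/1.3) = -15.70 dB, so L₂ = 109.1 + (-15.70) = 93.4 dB SPL.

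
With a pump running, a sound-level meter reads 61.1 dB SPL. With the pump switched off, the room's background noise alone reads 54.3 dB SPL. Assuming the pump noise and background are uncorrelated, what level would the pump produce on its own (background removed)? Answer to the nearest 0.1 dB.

60.1 dB SPL

Subtract intensities: L_src = 10·log₁₀(10^(L_total/10) − 10^(L_bg/10)).
L_src = 10·log₁₀(10^(61.1/10) − 10^(54.3/10)) = 10·log₁₀(1019000) = 60.1 dB SPL.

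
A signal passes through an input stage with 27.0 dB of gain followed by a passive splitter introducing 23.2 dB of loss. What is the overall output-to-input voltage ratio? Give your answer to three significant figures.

1.55

Net gain = 27.0 + (−23.2) = 3.8 dB.
Voltage ratio = 10^(3.8/20) = 1.55.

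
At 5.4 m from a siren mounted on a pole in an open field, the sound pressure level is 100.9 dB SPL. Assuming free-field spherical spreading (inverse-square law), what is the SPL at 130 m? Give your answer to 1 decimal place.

Free-field point source: level drops by 20·log₁₀ of the distance ratio.
ΔL = −20·log₁₀(130/5.4) = -27.63 dB, so L₂ = 100.9 + (-27.63) = 73.3 dB SPL.

73.3 dB SPL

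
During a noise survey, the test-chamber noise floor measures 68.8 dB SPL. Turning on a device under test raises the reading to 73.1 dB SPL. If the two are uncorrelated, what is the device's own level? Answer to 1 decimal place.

71.1 dB SPL

Remove the background by subtracting linear intensities:
L_src = 10·log₁₀(10^(73.1/10) − 10^(68.8/10)) = 10·log₁₀(12830000) = 71.1 dB SPL.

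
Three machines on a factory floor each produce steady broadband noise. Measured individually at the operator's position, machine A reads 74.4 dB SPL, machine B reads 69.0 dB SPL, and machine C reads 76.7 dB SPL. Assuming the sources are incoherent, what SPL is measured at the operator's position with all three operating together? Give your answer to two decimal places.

Add the sources as powers (linear), then convert back to dB:
L_total = 10·log₁₀(10^(74.4/10) + 10^(69.0/10) + 10^(76.7/10)) = 10·log₁₀(82260000) = 79.15 dB SPL.

79.15 dB SPL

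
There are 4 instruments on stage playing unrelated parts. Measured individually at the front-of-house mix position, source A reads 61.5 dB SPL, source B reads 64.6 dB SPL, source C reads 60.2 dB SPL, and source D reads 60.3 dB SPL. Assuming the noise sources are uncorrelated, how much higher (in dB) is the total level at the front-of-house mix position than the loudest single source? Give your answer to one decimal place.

Add the sources as powers (linear), then convert back to dB:
L_total = 10·log₁₀(10^(61.5/10) + 10^(64.6/10) + 10^(60.2/10) + 10^(60.3/10)) = 68.07 dB SPL.
Excess over the loudest (64.6 dB): 68.07 − 64.6 = 3.5 dB.

3.5 dB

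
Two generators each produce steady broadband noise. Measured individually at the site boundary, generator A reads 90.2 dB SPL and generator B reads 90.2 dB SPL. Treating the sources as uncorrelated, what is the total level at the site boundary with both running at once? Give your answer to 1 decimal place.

Add the sources as powers (linear), then convert back to dB:
L_total = 10·log₁₀(10^(90.2/10) + 10^(90.2/10)) = 10·log₁₀(2094000000) = 93.2 dB SPL.

93.2 dB SPL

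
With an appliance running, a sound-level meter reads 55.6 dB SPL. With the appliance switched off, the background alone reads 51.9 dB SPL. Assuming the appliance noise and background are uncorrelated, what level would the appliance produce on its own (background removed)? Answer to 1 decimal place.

Subtract intensities: L_src = 10·log₁₀(10^(L_total/10) − 10^(L_bg/10)).
L_src = 10·log₁₀(10^(55.6/10) − 10^(51.9/10)) = 10·log₁₀(208200) = 53.2 dB SPL.

53.2 dB SPL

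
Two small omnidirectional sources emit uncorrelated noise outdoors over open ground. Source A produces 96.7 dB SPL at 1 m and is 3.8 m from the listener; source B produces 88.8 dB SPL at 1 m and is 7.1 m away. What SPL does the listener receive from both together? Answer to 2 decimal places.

At the listener: L_A = 96.7 − 20·log₁₀(3.8) = 85.104 dB; L_B = 88.8 − 20·log₁₀(7.1) = 71.775 dB.
Combined: 10·log₁₀(10^(85.104/10)+10^(71.775/10)) = 85.30 dB SPL.

85.30 dB SPL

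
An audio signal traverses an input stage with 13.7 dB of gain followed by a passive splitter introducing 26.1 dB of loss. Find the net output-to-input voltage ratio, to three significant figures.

Net gain = 13.7 + (−26.1) = -12.4 dB.
Voltage ratio = 10^(-12.4/20) = 0.240.

0.240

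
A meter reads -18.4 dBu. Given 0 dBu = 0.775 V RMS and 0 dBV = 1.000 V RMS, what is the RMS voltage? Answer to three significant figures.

0.0932 V

V = 0.775 V × 10^(-18.4/20).
= 0.775 × 0.1202 = 0.0932 V.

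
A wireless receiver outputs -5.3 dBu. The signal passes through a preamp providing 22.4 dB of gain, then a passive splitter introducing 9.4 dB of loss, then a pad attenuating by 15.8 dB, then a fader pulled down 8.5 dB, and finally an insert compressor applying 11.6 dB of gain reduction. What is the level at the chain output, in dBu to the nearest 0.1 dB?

In dB, series stages simply add:
-5.3 + 22.4 − 9.4 − 15.8 − 8.5 − 11.6 = -28.2 dBu.

-28.2 dBu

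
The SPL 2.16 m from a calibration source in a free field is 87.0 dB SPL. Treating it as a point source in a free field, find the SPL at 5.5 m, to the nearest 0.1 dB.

78.9 dB SPL

Inverse-square spreading gives ΔL = −20·log₁₀(d₂/d₁).
ΔL = −20·log₁₀(5.5/2.16) = -8.12 dB, so L₂ = 87.0 + (-8.12) = 78.9 dB SPL.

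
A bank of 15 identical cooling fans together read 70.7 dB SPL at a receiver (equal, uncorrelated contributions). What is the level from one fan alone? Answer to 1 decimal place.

58.9 dB SPL

15 equal incoherent sources add 10·log₁₀(15) = 11.76 dB over one source.
L_one = 70.7 − 11.76 = 58.9 dB SPL.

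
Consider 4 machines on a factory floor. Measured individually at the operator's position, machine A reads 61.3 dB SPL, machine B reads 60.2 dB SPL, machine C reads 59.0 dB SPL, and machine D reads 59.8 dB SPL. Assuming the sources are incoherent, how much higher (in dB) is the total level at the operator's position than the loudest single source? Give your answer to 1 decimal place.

4.9 dB

Add the sources as powers (linear), then convert back to dB:
L_total = 10·log₁₀(10^(61.3/10) + 10^(60.2/10) + 10^(59.0/10) + 10^(59.8/10)) = 66.18 dB SPL.
Excess over the loudest (61.3 dB): 66.18 − 61.3 = 4.9 dB.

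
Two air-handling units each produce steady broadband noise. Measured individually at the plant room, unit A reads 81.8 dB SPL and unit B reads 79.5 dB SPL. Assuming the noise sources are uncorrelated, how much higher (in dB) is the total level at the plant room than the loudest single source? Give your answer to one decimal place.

Uncorrelated sources add in intensity (power), not in dB.
L_total = 10·log₁₀(10^(81.8/10) + 10^(79.5/10)) = 83.81 dB SPL.
Excess over the loudest (81.8 dB): 83.81 − 81.8 = 2.0 dB.

2.0 dB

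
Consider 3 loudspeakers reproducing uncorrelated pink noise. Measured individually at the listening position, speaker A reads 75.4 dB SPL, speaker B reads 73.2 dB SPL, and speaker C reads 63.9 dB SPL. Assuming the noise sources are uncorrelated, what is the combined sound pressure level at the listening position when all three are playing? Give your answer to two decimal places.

Incoherent sources sum as intensities:
L_total = 10·log₁₀(10^(75.4/10) + 10^(73.2/10) + 10^(63.9/10)) = 10·log₁₀(58020000) = 77.64 dB SPL.

77.64 dB SPL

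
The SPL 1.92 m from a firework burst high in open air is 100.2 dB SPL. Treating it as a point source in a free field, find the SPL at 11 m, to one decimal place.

For a point source in a free field, ΔL = −20·log₁₀(d₂/d₁).
ΔL = −20·log₁₀(11/1.92) = -15.16 dB, so L₂ = 100.2 + (-15.16) = 85.0 dB SPL.

85.0 dB SPL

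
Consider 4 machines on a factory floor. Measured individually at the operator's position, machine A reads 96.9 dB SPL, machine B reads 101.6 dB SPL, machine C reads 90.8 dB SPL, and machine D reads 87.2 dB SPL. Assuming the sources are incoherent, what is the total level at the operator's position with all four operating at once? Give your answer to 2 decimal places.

103.24 dB SPL

Incoherent sources sum as intensities:
L_total = 10·log₁₀(10^(96.9/10) + 10^(101.6/10) + 10^(90.8/10) + 10^(87.2/10)) = 10·log₁₀(21079000000) = 103.24 dB SPL.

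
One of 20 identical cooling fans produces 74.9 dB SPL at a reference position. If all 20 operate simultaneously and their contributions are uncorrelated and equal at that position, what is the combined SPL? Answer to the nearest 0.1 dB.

87.9 dB SPL

20 equal incoherent sources raise the level by 10·log₁₀(20) = 13.01 dB.
L_total = 74.9 + 13.01 = 87.9 dB SPL.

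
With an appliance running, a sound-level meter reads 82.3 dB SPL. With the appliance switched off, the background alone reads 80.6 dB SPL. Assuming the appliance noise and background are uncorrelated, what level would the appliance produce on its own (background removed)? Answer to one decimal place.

Subtract intensities: L_src = 10·log₁₀(10^(L_total/10) − 10^(L_bg/10)).
L_src = 10·log₁₀(10^(82.3/10) − 10^(80.6/10)) = 10·log₁₀(55010000) = 77.4 dB SPL.

77.4 dB SPL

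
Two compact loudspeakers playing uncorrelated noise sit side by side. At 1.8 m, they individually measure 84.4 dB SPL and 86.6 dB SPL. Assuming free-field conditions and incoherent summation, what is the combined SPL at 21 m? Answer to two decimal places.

67.31 dB SPL

Combined at 1.8 m: 10·log₁₀(10^(84.4/10)+10^(86.6/10)) = 88.648 dB SPL.
Then apply −20·log₁₀(21/1.8) = -21.339 dB → 67.31 dB SPL.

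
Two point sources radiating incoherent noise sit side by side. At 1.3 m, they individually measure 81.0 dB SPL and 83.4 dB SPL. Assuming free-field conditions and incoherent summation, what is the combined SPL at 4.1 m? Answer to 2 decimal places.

75.40 dB SPL

Combined at 1.3 m: 10·log₁₀(10^(81.0/10)+10^(83.4/10)) = 85.374 dB SPL.
Then apply −20·log₁₀(4.1/1.3) = -9.977 dB → 75.40 dB SPL.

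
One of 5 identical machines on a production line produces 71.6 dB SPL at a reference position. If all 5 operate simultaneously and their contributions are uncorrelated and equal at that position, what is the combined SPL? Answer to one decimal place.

5 equal incoherent sources raise the level by 10·log₁₀(5) = 6.99 dB.
L_total = 71.6 + 6.99 = 78.6 dB SPL.

78.6 dB SPL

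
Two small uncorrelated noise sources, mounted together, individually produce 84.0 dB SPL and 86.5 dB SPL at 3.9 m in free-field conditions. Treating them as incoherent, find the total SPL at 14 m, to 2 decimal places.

77.34 dB SPL

Combined at 3.9 m: 10·log₁₀(10^(84.0/10)+10^(86.5/10)) = 88.438 dB SPL.
Then apply −20·log₁₀(14/3.9) = -11.101 dB → 77.34 dB SPL.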